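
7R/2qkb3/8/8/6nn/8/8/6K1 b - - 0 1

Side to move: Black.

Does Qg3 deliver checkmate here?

no

After Qg3: white king on g1; in check: yes, from the black queen on g3.
White has 2 legal replies: Kh1, Kf1.
In check but a legal move exists → not checkmate.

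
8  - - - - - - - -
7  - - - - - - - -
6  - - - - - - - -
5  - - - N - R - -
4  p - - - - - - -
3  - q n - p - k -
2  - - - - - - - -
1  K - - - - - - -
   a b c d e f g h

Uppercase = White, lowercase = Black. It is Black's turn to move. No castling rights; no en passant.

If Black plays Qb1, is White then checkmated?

yes

After Qb1: white king on a1; in check: yes, from the black queen on b1.
King squares — b1: attacked by Nc3; a2: attacked by Qb1; b2: attacked by Qb1.
White has no legal moves → checkmate.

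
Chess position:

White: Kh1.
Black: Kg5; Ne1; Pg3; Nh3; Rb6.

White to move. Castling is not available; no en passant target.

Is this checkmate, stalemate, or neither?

stalemate

White to move; white king on h1.
In check: no.
King squares — g1: attacked by Nh3; g2: attacked by Ne1; h2: attacked by Pg3.
Legal moves for White: none.
Not in check and no legal moves → stalemate.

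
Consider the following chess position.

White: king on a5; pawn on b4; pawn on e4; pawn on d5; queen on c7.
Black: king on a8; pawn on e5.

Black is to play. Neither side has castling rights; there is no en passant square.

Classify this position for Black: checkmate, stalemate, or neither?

Black to move; black king on a8.
In check: no.
King squares — a7: attacked by Qc7; b7: attacked by Qc7; b8: attacked by Qc7.
Legal moves for Black: none.
Not in check and no legal moves → stalemate.

stalemate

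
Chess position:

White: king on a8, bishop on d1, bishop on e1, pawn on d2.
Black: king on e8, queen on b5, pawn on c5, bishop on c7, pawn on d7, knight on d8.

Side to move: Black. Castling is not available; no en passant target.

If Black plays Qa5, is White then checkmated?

After Qa5: white king on a8; in check: yes, from the black queen on a5.
King squares — a7: attacked by Qa5; b7: attacked by Nd8; b8: attacked by Bc7.
White has no legal moves → checkmate.

yes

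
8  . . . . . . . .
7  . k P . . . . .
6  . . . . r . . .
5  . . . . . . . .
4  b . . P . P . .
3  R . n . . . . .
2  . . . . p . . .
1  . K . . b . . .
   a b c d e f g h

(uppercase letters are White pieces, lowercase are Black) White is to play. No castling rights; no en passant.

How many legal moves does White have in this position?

White to move; king on b1.
In check: yes, from the black knight on c3.
Legal moves: Kb2, Kc1, Ka1, Rxc3.
Count: 4.

4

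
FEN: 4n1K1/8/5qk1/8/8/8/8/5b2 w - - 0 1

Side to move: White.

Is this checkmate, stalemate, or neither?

White to move; white king on g8.
In check: no.
King squares — f7: attacked by Qf6; g7: attacked by Qf6; h7: attacked by Kg6; f8: attacked by Qf6; h8: attacked by Qf6.
Legal moves for White: none.
Not in check and no legal moves → stalemate.

stalemate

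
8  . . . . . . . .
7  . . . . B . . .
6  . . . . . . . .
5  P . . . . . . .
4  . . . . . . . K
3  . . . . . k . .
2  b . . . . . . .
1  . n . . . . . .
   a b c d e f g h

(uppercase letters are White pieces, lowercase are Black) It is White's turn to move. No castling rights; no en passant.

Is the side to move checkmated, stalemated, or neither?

White to move; white king on h4.
In check: no.
Legal moves for White: Bf8, Bd8, Bf6, Bd6, Bg5, Bc5, Bb4, Ba3, Kh5, Kg5, Kh3, a6.
White has 12 legal moves and is not in check → neither.

neither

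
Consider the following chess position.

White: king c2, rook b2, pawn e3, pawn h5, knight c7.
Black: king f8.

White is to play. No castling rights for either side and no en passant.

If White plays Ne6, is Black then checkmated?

no

After Ne6: black king on f8; in check: yes, from the white knight on e6.
Black has 4 legal replies: Kg8, Ke8, Kf7, Ke7.
In check but a legal move exists → not checkmate.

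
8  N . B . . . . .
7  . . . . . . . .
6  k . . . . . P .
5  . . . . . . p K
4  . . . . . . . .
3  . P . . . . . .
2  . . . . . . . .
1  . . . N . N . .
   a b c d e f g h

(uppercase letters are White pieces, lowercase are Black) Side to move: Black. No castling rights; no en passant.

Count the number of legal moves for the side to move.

3

Black to move; king on a6.
In check: yes, from the white bishop on c8.
Legal moves: Ka7, Kb5, Ka5.
Count: 3.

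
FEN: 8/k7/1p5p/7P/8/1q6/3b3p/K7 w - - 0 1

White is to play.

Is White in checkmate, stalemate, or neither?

White to move; white king on a1.
In check: no.
King squares — b1: attacked by Qb3; a2: attacked by Qb3; b2: attacked by Qb3.
Legal moves for White: none.
Not in check and no legal moves → stalemate.

stalemate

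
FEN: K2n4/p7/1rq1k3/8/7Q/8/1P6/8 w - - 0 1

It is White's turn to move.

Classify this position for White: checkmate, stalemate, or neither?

White to move; white king on a8.
In check: yes, from the black queen on c6.
King squares — a7: available; b7: attacked by Rb6; b8: attacked by Rb6.
Legal moves for White: Kxa7.
White is in check but has 1 legal move → neither.

neither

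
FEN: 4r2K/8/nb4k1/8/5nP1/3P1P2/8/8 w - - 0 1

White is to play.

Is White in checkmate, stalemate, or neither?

White to move; white king on h8.
In check: yes, from the black rook on e8.
King squares — g7: attacked by Kg6; h7: attacked by Kg6; g8: attacked by Re8.
Legal moves for White: none.
In check with no legal moves → checkmate.

checkmate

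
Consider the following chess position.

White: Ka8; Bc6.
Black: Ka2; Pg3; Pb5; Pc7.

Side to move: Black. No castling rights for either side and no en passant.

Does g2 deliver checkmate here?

After g2: white king on a8; in check: no.
White is not in check, so this cannot be checkmate.

no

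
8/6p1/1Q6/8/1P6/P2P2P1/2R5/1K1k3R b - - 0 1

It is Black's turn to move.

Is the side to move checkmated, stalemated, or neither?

checkmate

Black to move; black king on d1.
In check: yes, from the white rook on h1.
King squares — c1: attacked by Kb1; e1: attacked by Rh1; c2: attacked by Kb1; d2: attacked by Rc2; e2: attacked by Rc2.
Legal moves for Black: none.
In check with no legal moves → checkmate.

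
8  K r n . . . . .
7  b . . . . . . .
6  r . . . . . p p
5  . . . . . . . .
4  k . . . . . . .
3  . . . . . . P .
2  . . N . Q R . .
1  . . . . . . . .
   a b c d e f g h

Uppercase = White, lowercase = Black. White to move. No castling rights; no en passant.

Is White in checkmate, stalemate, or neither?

checkmate

White to move; white king on a8.
In check: yes, from the black rook on b8.
King squares — a7: attacked by Ra6; b7: attacked by Rb8; b8: attacked by Ba7.
Legal moves for White: none.
In check with no legal moves → checkmate.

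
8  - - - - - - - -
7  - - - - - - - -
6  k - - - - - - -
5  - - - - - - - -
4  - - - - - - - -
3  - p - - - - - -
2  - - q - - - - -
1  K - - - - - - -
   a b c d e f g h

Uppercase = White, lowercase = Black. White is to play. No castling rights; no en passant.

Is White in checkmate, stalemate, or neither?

White to move; white king on a1.
In check: no.
King squares — b1: attacked by Qc2; a2: attacked by Qc2; b2: attacked by Qc2.
Legal moves for White: none.
Not in check and no legal moves → stalemate.

stalemate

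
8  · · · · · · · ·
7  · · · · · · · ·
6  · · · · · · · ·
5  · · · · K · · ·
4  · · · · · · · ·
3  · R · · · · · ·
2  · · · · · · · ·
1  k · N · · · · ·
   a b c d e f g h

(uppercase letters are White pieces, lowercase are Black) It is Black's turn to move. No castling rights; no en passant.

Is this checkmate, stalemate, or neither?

Black to move; black king on a1.
In check: no.
King squares — b1: attacked by Rb3; a2: attacked by Nc1; b2: attacked by Rb3.
Legal moves for Black: none.
Not in check and no legal moves → stalemate.

stalemate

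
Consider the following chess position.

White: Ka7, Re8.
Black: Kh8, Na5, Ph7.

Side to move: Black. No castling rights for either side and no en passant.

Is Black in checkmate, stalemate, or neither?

neither

Black to move; black king on h8.
In check: yes, from the white rook on e8.
King squares — g7: available; h7: own pawn; g8: attacked by Re8.
Legal moves for Black: Kg7.
Black is in check but has 1 legal move → neither.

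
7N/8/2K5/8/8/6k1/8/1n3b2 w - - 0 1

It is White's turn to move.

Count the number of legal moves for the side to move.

9

White to move; king on c6.
In check: no.
Legal moves: Nf7, Ng6, Kd7, Kc7, Kb7, Kd6, Kb6, Kd5, Kc5.
Count: 9.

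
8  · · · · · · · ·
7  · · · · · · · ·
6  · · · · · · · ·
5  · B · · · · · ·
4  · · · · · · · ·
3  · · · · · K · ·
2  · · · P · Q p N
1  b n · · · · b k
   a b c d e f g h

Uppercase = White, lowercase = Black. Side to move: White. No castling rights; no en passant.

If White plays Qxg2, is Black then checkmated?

After Qxg2: black king on h1; in check: yes, from the white queen on g2.
King squares — g1: own bishop; g2: attacked by Kf3; h2: attacked by Qg2.
Black has no legal moves → checkmate.

yes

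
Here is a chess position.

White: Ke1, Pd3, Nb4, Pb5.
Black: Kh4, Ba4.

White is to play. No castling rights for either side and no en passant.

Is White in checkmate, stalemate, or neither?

neither

White to move; white king on e1.
In check: no.
Legal moves for White: Nc6, Na6, Nd5, Nc2, Na2, Kf2, Ke2, Kd2, Kf1, b6, d4.
White has 11 legal moves and is not in check → neither.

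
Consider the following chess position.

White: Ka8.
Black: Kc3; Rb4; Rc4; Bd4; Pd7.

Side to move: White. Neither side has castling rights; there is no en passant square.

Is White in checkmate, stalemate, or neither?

stalemate

White to move; white king on a8.
In check: no.
King squares — a7: attacked by Bd4; b7: attacked by Rb4; b8: attacked by Rb4.
Legal moves for White: none.
Not in check and no legal moves → stalemate.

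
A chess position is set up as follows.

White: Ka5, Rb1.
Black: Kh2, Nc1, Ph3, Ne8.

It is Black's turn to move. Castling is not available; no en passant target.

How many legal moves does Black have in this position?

Black to move; king on h2.
In check: no.
Legal moves: Ng7, Nc7, Nf6, Nd6, Kg3, Kg2, Kh1, Kg1, Nd3, Nb3+, Ne2, Na2.
Count: 12.

12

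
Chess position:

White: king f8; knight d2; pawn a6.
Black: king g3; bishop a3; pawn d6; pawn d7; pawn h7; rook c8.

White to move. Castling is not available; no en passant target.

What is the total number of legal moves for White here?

3

White to move; king on f8.
In check: yes, from the black rook on c8.
Legal moves: Kg7, Kf7, Ke7.
Count: 3.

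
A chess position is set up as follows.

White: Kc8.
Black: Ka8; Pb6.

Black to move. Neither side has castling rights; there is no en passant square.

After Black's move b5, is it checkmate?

After b5: white king on c8; in check: no.
White is not in check, so this cannot be checkmate.

no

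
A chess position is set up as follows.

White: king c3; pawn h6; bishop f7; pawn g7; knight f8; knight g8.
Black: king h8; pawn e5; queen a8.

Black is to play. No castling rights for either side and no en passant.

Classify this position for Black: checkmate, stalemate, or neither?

checkmate

Black to move; black king on h8.
In check: yes, from the white pawn on g7.
King squares — g7: attacked by Ph6; h7: attacked by Nf8; g8: attacked by Bf7.
Legal moves for Black: none.
In check with no legal moves → checkmate.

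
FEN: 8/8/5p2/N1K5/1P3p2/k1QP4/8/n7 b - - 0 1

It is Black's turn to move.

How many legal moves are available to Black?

Black to move; king on a3.
In check: yes, from the white queen on c3.
Legal moves: Ka4, Ka2, Nb3+.
Count: 3.

3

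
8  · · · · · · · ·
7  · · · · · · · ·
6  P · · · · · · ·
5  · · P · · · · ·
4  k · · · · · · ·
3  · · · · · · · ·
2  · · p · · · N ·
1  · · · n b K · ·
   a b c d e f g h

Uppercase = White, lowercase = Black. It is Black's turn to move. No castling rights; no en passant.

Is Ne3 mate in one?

After Ne3: white king on f1; in check: yes, from the black knight on e3.
White has 4 legal replies: Ke2, Kg1, Kxe1, Nxe3.
In check but a legal move exists → not checkmate.

no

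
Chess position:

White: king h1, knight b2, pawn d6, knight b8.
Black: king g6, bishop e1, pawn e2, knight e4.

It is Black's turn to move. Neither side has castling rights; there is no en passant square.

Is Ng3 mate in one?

After Ng3: white king on h1; in check: yes, from the black knight on g3.
White has 3 legal replies: Kh2, Kg2, Kg1.
In check but a legal move exists → not checkmate.

no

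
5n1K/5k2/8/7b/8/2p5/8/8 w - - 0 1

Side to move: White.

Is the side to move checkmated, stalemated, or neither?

White to move; white king on h8.
In check: no.
King squares — g7: attacked by Kf7; h7: attacked by Nf8; g8: attacked by Kf7.
Legal moves for White: none.
Not in check and no legal moves → stalemate.

stalemate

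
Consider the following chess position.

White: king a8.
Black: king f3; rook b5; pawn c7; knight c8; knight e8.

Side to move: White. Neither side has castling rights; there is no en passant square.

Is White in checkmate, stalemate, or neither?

White to move; white king on a8.
In check: no.
King squares — a7: attacked by Nc8; b7: attacked by Rb5; b8: attacked by Rb5.
Legal moves for White: none.
Not in check and no legal moves → stalemate.

stalemate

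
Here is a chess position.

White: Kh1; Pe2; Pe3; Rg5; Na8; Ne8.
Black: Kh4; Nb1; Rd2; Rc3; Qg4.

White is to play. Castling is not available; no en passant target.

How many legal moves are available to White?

19

White to move; king on h1.
In check: no.
Legal moves: Ng7, Nec7, Nf6, Nd6, Nac7, Nb6, Rg8, Rg7, Rg6, Rh5+, Rf5, Re5, Rd5, Rc5, Rb5, Ra5, Rxg4+, Kh2, e4.
Count: 19.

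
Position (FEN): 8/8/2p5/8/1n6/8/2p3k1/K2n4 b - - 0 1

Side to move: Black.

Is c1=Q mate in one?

yes

After c1=Q: white king on a1; in check: yes, from the black queen on c1.
King squares — b1: attacked by Qc1; a2: attacked by Nb4; b2: attacked by Qc1.
White has no legal moves → checkmate.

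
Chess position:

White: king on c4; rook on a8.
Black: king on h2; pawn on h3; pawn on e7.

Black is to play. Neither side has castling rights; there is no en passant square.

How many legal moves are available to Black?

Black to move; king on h2.
In check: no.
Legal moves: Kg3, Kg2, Kh1, Kg1, e6, e5.
Count: 6.

6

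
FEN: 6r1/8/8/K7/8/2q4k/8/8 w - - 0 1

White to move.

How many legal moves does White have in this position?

White to move; king on a5.
In check: yes, from the black queen on c3.
Legal moves: Kb6, Ka6, Kb5, Ka4.
Count: 4.

4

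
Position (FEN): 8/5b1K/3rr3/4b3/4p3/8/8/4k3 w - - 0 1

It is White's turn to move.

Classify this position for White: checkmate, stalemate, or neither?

stalemate

White to move; white king on h7.
In check: no.
King squares — g6: attacked by Re6; h6: attacked by Re6; g7: attacked by Be5; g8: attacked by Bf7; h8: attacked by Be5.
Legal moves for White: none.
Not in check and no legal moves → stalemate.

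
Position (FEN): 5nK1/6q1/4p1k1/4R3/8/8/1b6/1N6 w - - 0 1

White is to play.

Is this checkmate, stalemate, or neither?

checkmate

White to move; white king on g8.
In check: yes, from the black queen on g7.
King squares — f7: attacked by Kg6; g7: attacked by Kg6; h7: attacked by Kg6; f8: attacked by Qg7; h8: attacked by Qg7.
Legal moves for White: none.
In check with no legal moves → checkmate.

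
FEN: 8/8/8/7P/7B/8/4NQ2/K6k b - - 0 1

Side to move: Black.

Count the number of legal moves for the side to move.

0

Black to move; king on h1.
In check: no.
Legal moves: none.
Count: 0.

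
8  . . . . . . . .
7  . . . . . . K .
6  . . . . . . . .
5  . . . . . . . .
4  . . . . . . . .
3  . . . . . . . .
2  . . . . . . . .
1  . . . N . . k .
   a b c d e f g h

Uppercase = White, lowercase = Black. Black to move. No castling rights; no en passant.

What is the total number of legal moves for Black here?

Black to move; king on g1.
In check: no.
Legal moves: Kh2, Kg2, Kh1, Kf1.
Count: 4.

4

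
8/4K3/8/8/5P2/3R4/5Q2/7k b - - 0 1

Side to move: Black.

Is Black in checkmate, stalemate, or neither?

Black to move; black king on h1.
In check: no.
King squares — g1: attacked by Qf2; g2: attacked by Qf2; h2: attacked by Qf2.
Legal moves for Black: none.
Not in check and no legal moves → stalemate.

stalemate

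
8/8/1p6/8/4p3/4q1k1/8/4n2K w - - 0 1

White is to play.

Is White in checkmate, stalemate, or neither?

stalemate

White to move; white king on h1.
In check: no.
King squares — g1: attacked by Qe3; g2: attacked by Ne1; h2: attacked by Kg3.
Legal moves for White: none.
Not in check and no legal moves → stalemate.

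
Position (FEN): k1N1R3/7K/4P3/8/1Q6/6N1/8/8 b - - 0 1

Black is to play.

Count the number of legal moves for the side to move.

Black to move; king on a8.
In check: no.
Legal moves: none.
Count: 0.

0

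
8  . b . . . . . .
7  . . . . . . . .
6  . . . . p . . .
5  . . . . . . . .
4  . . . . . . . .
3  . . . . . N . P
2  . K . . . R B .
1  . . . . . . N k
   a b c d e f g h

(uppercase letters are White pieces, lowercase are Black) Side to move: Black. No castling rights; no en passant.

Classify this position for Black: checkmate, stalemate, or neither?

Black to move; black king on h1.
In check: yes, from the white bishop on g2.
King squares — g1: attacked by Nf3; g2: attacked by Rf2; h2: attacked by Nf3.
Legal moves for Black: none.
In check with no legal moves → checkmate.

checkmate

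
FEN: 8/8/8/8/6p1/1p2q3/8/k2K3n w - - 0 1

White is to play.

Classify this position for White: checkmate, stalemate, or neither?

White to move; white king on d1.
In check: no.
King squares — c1: attacked by Qe3; e1: attacked by Qe3; c2: attacked by Pb3; d2: attacked by Qe3; e2: attacked by Qe3.
Legal moves for White: none.
Not in check and no legal moves → stalemate.

stalemate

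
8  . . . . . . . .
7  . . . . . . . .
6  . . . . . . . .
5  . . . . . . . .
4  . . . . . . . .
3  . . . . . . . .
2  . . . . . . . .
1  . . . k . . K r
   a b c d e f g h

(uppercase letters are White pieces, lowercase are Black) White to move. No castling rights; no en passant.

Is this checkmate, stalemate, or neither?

White to move; white king on g1.
In check: yes, from the black rook on h1.
Legal moves for White: Kg2, Kf2, Kxh1.
White is in check but has 3 legal moves → neither.

neither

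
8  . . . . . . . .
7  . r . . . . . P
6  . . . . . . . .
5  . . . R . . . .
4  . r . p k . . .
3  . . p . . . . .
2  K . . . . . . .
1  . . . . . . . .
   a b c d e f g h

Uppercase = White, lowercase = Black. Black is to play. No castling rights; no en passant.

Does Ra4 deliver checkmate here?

After Ra4: white king on a2; in check: yes, from the black rook on a4.
King squares — a1: attacked by Ra4; b1: attacked by Rb7; b2: attacked by Pc3; a3: attacked by Ra4; b3: attacked by Rb7.
White has no legal moves → checkmate.

yes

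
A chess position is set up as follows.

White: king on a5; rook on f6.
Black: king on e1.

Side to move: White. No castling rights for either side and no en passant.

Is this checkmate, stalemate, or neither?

neither

White to move; white king on a5.
In check: no.
Legal moves for White include: Rf8, Rf7, Rh6, Rg6, Re6+, Rd6, Rc6, Rb6, Ra6, Rf5, Rf4, Rf3, Rf2, Rf1+, Kb6, Ka6, Kb5, Kb4, ... (list truncated; more exist).
White has legal moves and is not in check → neither.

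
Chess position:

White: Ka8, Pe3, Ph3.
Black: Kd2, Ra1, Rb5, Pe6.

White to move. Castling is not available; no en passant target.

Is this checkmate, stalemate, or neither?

checkmate

White to move; white king on a8.
In check: yes, from the black rook on a1.
King squares — a7: attacked by Ra1; b7: attacked by Rb5; b8: attacked by Rb5.
Legal moves for White: none.
In check with no legal moves → checkmate.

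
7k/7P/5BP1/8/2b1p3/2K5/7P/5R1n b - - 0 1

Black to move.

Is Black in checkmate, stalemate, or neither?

Black to move; black king on h8.
In check: yes, from the white bishop on f6.
King squares — g7: attacked by Bf6; h7: attacked by Pg6; g8: attacked by Ph7.
Legal moves for Black: none.
In check with no legal moves → checkmate.

checkmate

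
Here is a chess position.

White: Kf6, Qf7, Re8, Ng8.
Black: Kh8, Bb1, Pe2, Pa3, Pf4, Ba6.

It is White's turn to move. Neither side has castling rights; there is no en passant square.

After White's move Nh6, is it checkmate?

After Nh6: black king on h8; in check: yes, from the white rook on e8.
King squares — g7: attacked by Kf6; h7: attacked by Qf7; g8: attacked by Nh6.
Black has no legal moves → checkmate.

yes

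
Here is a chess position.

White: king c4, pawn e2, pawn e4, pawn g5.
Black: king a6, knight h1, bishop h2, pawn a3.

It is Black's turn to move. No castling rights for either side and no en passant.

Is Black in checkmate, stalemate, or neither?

neither

Black to move; black king on a6.
In check: no.
Legal moves for Black: Kb7, Ka7, Kb6, Ka5, Bb8, Bc7, Bd6, Be5, Bf4, Bg3, Bg1, Ng3, Nf2, a2.
Black has 14 legal moves and is not in check → neither.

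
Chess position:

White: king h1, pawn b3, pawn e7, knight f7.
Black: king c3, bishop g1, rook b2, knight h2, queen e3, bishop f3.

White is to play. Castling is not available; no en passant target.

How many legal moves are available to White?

0

White to move; king on h1.
In check: yes, from the black bishop on f3.
Legal moves: none.
Count: 0.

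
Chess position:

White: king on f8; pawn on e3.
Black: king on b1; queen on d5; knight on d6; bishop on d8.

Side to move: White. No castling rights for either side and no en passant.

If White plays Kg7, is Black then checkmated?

After Kg7: black king on b1; in check: no.
Black is not in check, so this cannot be checkmate.

no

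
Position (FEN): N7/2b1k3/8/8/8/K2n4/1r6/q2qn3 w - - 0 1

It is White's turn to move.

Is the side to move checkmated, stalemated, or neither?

White to move; white king on a3.
In check: yes, from the black queen on a1.
King squares — a2: attacked by Qa1; b2: attacked by Qa1; b3: attacked by Qd1; a4: attacked by Qa1; b4: attacked by Rb2.
Legal moves for White: none.
In check with no legal moves → checkmate.

checkmate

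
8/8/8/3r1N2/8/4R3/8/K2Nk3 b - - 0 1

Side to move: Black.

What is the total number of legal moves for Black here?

3

Black to move; king on e1.
In check: yes, from the white rook on e3.
Legal moves: Kd2, Kf1, Kxd1.
Count: 3.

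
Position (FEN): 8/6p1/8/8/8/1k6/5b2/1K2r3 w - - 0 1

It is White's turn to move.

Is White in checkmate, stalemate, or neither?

checkmate

White to move; white king on b1.
In check: yes, from the black rook on e1.
King squares — a1: attacked by Re1; c1: attacked by Re1; a2: attacked by Kb3; b2: attacked by Kb3; c2: attacked by Kb3.
Legal moves for White: none.
In check with no legal moves → checkmate.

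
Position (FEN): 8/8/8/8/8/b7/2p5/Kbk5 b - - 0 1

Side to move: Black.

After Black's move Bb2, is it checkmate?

After Bb2: white king on a1; in check: yes, from the black bishop on b2.
King squares — b1: attacked by Kc1; a2: attacked by Bb1; b2: attacked by Kc1.
White has no legal moves → checkmate.

yes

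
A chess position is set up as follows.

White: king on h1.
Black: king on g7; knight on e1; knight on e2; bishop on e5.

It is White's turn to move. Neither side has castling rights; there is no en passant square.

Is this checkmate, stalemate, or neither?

White to move; white king on h1.
In check: no.
King squares — g1: attacked by Ne2; g2: attacked by Ne1; h2: attacked by Be5.
Legal moves for White: none.
Not in check and no legal moves → stalemate.

stalemate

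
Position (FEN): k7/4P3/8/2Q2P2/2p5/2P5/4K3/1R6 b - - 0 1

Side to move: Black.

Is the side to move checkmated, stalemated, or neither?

stalemate

Black to move; black king on a8.
In check: no.
King squares — a7: attacked by Qc5; b7: attacked by Rb1; b8: attacked by Rb1.
Legal moves for Black: none.
Not in check and no legal moves → stalemate.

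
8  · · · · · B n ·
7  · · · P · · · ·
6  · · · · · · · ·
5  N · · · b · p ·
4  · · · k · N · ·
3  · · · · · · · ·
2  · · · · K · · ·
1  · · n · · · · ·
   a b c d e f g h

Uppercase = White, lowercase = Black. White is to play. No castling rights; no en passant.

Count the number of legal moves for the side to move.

6

White to move; king on e2.
In check: yes, from the black knight on c1.
Legal moves: Kf3, Kf2, Kd2, Kf1, Ke1, Kd1.
Count: 6.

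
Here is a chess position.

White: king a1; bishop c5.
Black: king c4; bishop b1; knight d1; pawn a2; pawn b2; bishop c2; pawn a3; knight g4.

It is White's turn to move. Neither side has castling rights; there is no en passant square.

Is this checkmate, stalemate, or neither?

White to move; white king on a1.
In check: yes, from the black pawn on b2.
King squares — b1: attacked by Pa2; a2: attacked by Bb1; b2: attacked by Nd1.
Legal moves for White: none.
In check with no legal moves → checkmate.

checkmate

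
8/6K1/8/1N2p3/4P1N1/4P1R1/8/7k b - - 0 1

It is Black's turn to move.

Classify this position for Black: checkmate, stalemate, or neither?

stalemate

Black to move; black king on h1.
In check: no.
King squares — g1: attacked by Rg3; g2: attacked by Rg3; h2: attacked by Ng4.
Legal moves for Black: none.
Not in check and no legal moves → stalemate.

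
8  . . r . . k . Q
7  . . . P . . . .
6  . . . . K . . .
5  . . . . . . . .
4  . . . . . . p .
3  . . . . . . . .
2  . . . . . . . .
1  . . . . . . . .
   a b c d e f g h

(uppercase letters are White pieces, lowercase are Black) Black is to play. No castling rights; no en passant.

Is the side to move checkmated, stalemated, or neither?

Black to move; black king on f8.
In check: yes, from the white queen on h8.
King squares — e7: attacked by Ke6; f7: attacked by Ke6; g7: attacked by Qh8; e8: attacked by Pd7; g8: attacked by Qh8.
Legal moves for Black: none.
In check with no legal moves → checkmate.

checkmate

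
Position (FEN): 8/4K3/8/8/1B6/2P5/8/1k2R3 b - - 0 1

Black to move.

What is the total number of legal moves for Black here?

Black to move; king on b1.
In check: yes, from the white rook on e1.
Legal moves: Kc2, Kb2, Ka2.
Count: 3.

3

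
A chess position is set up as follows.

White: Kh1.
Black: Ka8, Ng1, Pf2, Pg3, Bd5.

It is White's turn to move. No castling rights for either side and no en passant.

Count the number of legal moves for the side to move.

0

White to move; king on h1.
In check: yes, from the black bishop on d5.
Legal moves: none.
Count: 0.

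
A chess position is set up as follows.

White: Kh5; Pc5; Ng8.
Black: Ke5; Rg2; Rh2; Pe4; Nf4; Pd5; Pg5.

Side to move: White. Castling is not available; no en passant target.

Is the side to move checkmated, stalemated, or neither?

checkmate

White to move; white king on h5.
In check: yes, from the black rook on h2 and the black knight on f4.
King squares — g4: attacked by Rg2; h4: attacked by Rh2; g5: attacked by Rg2; g6: attacked by Nf4; h6: attacked by Rh2.
Legal moves for White: none.
In check with no legal moves → checkmate.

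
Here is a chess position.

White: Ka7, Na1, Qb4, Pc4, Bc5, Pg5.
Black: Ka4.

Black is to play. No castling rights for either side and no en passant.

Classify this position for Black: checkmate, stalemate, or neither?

Black to move; black king on a4.
In check: yes, from the white queen on b4.
King squares — a3: attacked by Qb4; b3: attacked by Na1; b4: attacked by Bc5; a5: attacked by Qb4; b5: attacked by Qb4.
Legal moves for Black: none.
In check with no legal moves → checkmate.

checkmate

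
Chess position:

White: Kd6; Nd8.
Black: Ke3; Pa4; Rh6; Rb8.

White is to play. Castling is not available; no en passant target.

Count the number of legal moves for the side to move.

7

White to move; king on d6.
In check: yes, from the black rook on h6.
Legal moves: Ke7, Kd7, Kc7, Ke5, Kd5, Kc5, Ne6.
Count: 7.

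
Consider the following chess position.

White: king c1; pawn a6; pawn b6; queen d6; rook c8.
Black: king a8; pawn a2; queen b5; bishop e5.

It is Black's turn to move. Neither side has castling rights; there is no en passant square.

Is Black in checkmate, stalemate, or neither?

checkmate

Black to move; black king on a8.
In check: yes, from the white rook on c8.
King squares — a7: attacked by Pb6; b7: attacked by Pa6; b8: attacked by Qd6.
Legal moves for Black: none.
In check with no legal moves → checkmate.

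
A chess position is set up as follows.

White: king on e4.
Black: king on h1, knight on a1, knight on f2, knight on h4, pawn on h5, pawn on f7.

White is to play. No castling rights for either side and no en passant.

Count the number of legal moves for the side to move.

5

White to move; king on e4.
In check: yes, from the black knight on f2.
Legal moves: Ke5, Kd5, Kf4, Kd4, Ke3.
Count: 5.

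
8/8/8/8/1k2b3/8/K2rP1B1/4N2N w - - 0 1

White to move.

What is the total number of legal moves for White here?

2

White to move; king on a2.
In check: yes, from the black rook on d2.
Legal moves: Ka1, Nc2+.
Count: 2.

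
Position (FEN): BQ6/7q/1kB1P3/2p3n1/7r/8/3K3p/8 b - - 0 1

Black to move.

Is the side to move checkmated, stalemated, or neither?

neither

Black to move; black king on b6.
In check: yes, from the white queen on b8.
King squares — a5: available; b5: attacked by Bc6; c5: own pawn; a6: available; c6: attacked by Ba8; a7: attacked by Qb8; b7: attacked by Bc6; c7: attacked by Qb8.
Legal moves for Black: Ka6, Ka5, Qb7.
Black is in check but has 3 legal moves → neither.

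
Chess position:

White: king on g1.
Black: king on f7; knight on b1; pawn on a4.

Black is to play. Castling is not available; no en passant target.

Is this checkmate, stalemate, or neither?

Black to move; black king on f7.
In check: no.
Legal moves for Black: Kg8, Kf8, Ke8, Kg7, Ke7, Kg6, Kf6, Ke6, Nc3, Na3, Nd2, a3.
Black has 12 legal moves and is not in check → neither.

neither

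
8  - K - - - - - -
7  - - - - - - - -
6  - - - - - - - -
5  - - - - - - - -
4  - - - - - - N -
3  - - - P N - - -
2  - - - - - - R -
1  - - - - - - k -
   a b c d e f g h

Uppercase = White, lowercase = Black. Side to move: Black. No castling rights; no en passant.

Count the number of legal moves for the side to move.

Black to move; king on g1.
In check: yes, from the white rook on g2.
Legal moves: Kh1.
Count: 1.

1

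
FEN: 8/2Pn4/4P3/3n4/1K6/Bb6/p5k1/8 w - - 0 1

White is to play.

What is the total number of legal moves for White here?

3

White to move; king on b4.
In check: yes, from the black knight on d5.
Legal moves: Kb5, Ka5, Kxb3.
Count: 3.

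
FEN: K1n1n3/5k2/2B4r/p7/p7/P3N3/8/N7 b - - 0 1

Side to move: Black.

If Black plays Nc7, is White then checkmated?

After Nc7: white king on a8; in check: yes, from the black knight on c7.
White has 2 legal replies: Kb8, Kb7.
In check but a legal move exists → not checkmate.

no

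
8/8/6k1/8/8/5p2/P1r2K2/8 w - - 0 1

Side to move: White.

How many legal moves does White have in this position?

White to move; king on f2.
In check: yes, from the black rook on c2.
Legal moves: Kg3, Kxf3, Ke3, Kg1, Kf1, Ke1.
Count: 6.

6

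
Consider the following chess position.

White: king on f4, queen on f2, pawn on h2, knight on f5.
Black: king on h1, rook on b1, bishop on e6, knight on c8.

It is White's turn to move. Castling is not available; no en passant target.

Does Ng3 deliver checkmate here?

After Ng3: black king on h1; in check: yes, from the white knight on g3.
King squares — g1: attacked by Qf2; g2: attacked by Qf2; h2: attacked by Qf2.
Black has no legal moves → checkmate.

yes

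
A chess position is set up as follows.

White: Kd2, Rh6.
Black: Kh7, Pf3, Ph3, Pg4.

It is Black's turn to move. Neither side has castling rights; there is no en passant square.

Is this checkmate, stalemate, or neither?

neither

Black to move; black king on h7.
In check: yes, from the white rook on h6.
King squares — g6: attacked by Rh6; h6: available; g7: available; g8: available; h8: attacked by Rh6.
Legal moves for Black: Kg8, Kg7, Kxh6.
Black is in check but has 3 legal moves → neither.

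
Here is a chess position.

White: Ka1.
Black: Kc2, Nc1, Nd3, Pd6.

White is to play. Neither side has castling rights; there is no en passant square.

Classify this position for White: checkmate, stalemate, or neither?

White to move; white king on a1.
In check: no.
King squares — b1: attacked by Kc2; a2: attacked by Nc1; b2: attacked by Kc2.
Legal moves for White: none.
Not in check and no legal moves → stalemate.

stalemate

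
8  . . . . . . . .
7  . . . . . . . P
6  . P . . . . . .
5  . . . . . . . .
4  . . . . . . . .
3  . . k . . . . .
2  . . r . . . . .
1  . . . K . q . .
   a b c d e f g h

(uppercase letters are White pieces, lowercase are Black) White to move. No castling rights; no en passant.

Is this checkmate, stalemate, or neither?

checkmate

White to move; white king on d1.
In check: yes, from the black queen on f1.
King squares — c1: attacked by Qf1; e1: attacked by Qf1; c2: attacked by Kc3; d2: attacked by Rc2; e2: attacked by Qf1.
Legal moves for White: none.
In check with no legal moves → checkmate.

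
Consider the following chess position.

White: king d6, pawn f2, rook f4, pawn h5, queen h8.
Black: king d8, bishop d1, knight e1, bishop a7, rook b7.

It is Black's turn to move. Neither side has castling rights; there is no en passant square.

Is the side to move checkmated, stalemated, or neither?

checkmate

Black to move; black king on d8.
In check: yes, from the white queen on h8.
King squares — c7: attacked by Kd6; d7: attacked by Kd6; e7: attacked by Kd6; c8: attacked by Qh8; e8: attacked by Qh8.
Legal moves for Black: none.
In check with no legal moves → checkmate.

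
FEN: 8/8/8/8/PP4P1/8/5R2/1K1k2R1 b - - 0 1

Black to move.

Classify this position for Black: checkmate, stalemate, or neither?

checkmate

Black to move; black king on d1.
In check: yes, from the white rook on g1.
King squares — c1: attacked by Kb1; e1: attacked by Rg1; c2: attacked by Kb1; d2: attacked by Rf2; e2: attacked by Rf2.
Legal moves for Black: none.
In check with no legal moves → checkmate.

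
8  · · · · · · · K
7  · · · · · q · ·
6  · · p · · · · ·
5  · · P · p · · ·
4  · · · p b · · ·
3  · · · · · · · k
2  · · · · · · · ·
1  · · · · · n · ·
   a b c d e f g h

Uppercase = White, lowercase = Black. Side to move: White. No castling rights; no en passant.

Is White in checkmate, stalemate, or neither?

stalemate

White to move; white king on h8.
In check: no.
King squares — g7: attacked by Qf7; h7: attacked by Be4; g8: attacked by Qf7.
Legal moves for White: none.
Not in check and no legal moves → stalemate.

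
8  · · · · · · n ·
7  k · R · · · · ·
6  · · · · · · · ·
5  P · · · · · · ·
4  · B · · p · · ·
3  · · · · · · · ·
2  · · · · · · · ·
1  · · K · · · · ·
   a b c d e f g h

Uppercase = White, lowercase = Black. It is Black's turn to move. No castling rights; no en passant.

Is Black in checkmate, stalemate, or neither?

Black to move; black king on a7.
In check: yes, from the white rook on c7.
King squares — a6: available; b6: attacked by Pa5; b7: attacked by Rc7; a8: available; b8: available.
Legal moves for Black: Kb8, Ka8, Ka6.
Black is in check but has 3 legal moves → neither.

neither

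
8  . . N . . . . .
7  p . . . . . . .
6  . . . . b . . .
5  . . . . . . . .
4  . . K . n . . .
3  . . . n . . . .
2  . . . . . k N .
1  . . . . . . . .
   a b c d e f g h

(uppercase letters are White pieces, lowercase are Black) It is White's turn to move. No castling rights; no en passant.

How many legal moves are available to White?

3

White to move; king on c4.
In check: yes, from the black bishop on e6.
Legal moves: Kb5, Kd4, Kxd3.
Count: 3.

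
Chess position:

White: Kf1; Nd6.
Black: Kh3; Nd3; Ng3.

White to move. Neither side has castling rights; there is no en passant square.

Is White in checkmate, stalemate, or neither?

neither

White to move; white king on f1.
In check: yes, from the black knight on g3.
King squares — e1: attacked by Nd3; g1: available; e2: attacked by Ng3; f2: attacked by Nd3; g2: attacked by Kh3.
Legal moves for White: Kg1.
White is in check but has 1 legal move → neither.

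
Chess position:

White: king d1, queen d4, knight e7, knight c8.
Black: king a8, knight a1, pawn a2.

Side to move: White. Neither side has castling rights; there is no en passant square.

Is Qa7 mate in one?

yes

After Qa7: black king on a8; in check: yes, from the white queen on a7.
King squares — a7: attacked by Nc8; b7: attacked by Qa7; b8: attacked by Qa7.
Black has no legal moves → checkmate.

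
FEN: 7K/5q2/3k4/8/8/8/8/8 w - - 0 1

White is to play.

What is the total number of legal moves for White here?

White to move; king on h8.
In check: no.
Legal moves: none.
Count: 0.

0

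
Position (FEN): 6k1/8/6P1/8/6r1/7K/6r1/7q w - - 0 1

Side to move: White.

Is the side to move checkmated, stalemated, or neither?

White to move; white king on h3.
In check: yes, from the black queen on h1.
King squares — g2: attacked by Qh1; h2: attacked by Qh1; g3: attacked by Rg2; g4: attacked by Rg2; h4: attacked by Qh1.
Legal moves for White: none.
In check with no legal moves → checkmate.

checkmate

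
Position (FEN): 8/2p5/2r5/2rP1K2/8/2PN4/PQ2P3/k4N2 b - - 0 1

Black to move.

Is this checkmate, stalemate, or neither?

checkmate

Black to move; black king on a1.
In check: yes, from the white queen on b2.
King squares — b1: attacked by Qb2; a2: attacked by Qb2; b2: attacked by Nd3.
Legal moves for Black: none.
In check with no legal moves → checkmate.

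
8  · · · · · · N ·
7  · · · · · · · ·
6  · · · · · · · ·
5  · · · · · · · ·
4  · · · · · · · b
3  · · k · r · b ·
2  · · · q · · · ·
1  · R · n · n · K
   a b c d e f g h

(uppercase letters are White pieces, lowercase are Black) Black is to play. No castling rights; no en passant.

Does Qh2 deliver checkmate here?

yes

After Qh2: white king on h1; in check: yes, from the black queen on h2.
King squares — g1: attacked by Qh2; g2: attacked by Qh2; h2: attacked by Nf1.
White has no legal moves → checkmate.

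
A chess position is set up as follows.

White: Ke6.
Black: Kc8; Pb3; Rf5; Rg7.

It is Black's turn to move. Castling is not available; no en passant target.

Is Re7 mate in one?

After Re7: white king on e6; in check: yes, from the black rook on e7.
White has 3 legal replies: Kxe7, Kd6, Kxf5.
In check but a legal move exists → not checkmate.

no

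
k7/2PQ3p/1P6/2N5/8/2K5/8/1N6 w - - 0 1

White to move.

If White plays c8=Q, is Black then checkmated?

After c8=Q: black king on a8; in check: yes, from the white queen on c8.
King squares — a7: attacked by Pb6; b7: attacked by Nc5; b8: attacked by Qc8.
Black has no legal moves → checkmate.

yes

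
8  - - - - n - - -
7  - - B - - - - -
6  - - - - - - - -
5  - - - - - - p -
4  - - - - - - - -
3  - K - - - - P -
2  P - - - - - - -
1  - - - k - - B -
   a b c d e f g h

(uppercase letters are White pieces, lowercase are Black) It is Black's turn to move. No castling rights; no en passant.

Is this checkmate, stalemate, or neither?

neither

Black to move; black king on d1.
In check: no.
Legal moves for Black: Ng7, Nxc7, Nf6, Nd6, Ke2, Kd2, Ke1, Kc1, g4.
Black has 9 legal moves and is not in check → neither.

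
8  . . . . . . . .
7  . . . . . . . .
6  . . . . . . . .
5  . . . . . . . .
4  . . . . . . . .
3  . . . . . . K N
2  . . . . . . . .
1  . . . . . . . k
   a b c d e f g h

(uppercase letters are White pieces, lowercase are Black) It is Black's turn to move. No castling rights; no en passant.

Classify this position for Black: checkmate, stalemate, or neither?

Black to move; black king on h1.
In check: no.
King squares — g1: attacked by Nh3; g2: attacked by Kg3; h2: attacked by Kg3.
Legal moves for Black: none.
Not in check and no legal moves → stalemate.

stalemate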